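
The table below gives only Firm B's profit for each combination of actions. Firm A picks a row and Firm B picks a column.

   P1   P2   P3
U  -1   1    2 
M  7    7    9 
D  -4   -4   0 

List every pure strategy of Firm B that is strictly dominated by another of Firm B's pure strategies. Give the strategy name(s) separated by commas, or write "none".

P1, P2

P3 strictly dominates P1 — U: 2>-1, M: 9>7, D: 0>-4.
P2 is strictly dominated by P3 (U: 2>1, M: 9>7, D: 0>-4).
Nothing dominates P3: P1 at U (2>-1); P2 at U (2>1).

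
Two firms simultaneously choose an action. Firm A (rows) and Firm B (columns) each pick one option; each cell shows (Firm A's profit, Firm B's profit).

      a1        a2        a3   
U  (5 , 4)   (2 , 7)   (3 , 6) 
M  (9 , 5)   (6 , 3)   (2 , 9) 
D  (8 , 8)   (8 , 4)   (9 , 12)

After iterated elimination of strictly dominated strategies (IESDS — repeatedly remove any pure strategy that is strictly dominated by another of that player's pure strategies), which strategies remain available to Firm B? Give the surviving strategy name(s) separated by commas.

a3

Row U is eliminated: D beats it against every remaining column (a1: 8>5, a2: 8>2, a3: 9>3).
Firm B's strategy a1 is strictly dominated by a3 (M: 9>5, D: 12>8) and is removed.
Firm A's strategy M is strictly dominated by D (a2: 8>6, a3: 9>2) and is removed.
For Firm B, a3 strictly dominates a2 on the remaining rows (D: 12>4); eliminate a2.
Among the remaining strategies, none is strictly dominated by another pure strategy of the same player, so the elimination stops.
Surviving strategies — Firm A: {D}; Firm B: {a3}.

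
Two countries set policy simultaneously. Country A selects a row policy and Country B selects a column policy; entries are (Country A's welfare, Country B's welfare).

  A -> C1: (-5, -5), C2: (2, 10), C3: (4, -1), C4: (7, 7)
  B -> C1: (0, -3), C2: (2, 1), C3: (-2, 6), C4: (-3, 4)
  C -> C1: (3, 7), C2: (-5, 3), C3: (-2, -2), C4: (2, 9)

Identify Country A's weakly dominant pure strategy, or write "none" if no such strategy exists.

none

A fails to dominate B at C1 (-5<0).
B fails to dominate A at C3 (-2<4).
C fails to dominate A at C2 (-5<2).
No single strategy dominates all the others.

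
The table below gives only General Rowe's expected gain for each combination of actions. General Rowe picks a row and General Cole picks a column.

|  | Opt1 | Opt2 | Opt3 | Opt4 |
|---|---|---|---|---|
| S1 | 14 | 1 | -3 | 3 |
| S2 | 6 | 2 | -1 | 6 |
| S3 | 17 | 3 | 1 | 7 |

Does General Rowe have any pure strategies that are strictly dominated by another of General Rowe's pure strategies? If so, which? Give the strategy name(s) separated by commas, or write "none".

S1: dominated, since S3 does at least as well everywhere (Opt1: 17>14, Opt2: 3>1, Opt3: 1>-3, Opt4: 7>3).
S3 strictly dominates S2 — Opt1: 17>6, Opt2: 3>2, Opt3: 1>-1, Opt4: 7>6.
Nothing dominates S3: S1 at Opt1 (17>14); S2 at Opt1 (17>6).

S1, S2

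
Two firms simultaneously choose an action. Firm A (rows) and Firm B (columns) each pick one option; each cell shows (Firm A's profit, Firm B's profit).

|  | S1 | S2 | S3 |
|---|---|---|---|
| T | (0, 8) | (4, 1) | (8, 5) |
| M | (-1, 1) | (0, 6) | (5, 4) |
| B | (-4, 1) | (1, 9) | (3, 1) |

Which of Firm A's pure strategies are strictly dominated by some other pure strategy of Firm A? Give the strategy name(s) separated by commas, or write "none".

Nothing dominates T: M at S1 (0>-1); B at S1 (0>-4).
T strictly dominates M — S1: 0>-1, S2: 4>0, S3: 8>5.
B: dominated, since T does at least as well everywhere (S1: 0>-4, S2: 4>1, S3: 8>3).

M, B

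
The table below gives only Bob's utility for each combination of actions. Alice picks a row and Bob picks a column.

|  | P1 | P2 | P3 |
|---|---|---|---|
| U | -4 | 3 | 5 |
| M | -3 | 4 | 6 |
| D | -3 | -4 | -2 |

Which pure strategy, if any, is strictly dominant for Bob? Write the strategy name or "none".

P3

P3 vs P1: U: 5>-4, M: 6>-3, D: -2>-3.
P3 vs P2: U: 5>3, M: 6>4, D: -2>-4.
P3 strictly beats every other strategy against every opponent action, so it is strictly dominant.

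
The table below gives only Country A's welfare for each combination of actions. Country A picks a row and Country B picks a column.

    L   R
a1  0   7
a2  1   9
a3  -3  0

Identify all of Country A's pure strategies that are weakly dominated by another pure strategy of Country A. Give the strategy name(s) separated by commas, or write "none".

a2 weakly dominates a1 — L: 1>0, R: 9>7.
Nothing dominates a2: a1 at L (1>0); a3 at L (1>-3).
a3: dominated, since a1 does at least as well everywhere (L: 0>-3, R: 7>0).

a1, a3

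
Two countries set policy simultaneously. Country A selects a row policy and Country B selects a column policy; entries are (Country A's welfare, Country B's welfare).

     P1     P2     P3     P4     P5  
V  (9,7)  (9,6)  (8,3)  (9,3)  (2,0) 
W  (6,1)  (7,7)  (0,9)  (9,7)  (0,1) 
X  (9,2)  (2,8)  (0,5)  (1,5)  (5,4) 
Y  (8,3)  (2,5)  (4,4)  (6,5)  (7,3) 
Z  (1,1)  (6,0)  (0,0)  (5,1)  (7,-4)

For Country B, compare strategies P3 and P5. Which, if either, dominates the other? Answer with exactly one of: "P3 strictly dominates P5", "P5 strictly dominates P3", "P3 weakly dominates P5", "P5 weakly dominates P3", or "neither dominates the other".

Compare P3 to P5 across every action of Country A: V: 3>0, W: 9>1, X: 5>4, Y: 4>3, Z: 0>-4.
Every comparison favours P3, so P3 strictly dominates P5.

P3 strictly dominates P5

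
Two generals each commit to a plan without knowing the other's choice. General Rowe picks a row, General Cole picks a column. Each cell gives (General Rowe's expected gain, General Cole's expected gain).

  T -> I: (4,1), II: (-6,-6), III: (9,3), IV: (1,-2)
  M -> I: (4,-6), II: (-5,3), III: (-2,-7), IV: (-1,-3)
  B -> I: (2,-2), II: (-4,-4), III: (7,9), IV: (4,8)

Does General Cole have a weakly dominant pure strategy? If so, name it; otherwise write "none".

none

I fails to dominate II at M (-6<3).
II fails to dominate I at T (-6<1).
III fails to dominate I at M (-7<-6).
IV fails to dominate I at T (-2<1).
No single strategy dominates all the others.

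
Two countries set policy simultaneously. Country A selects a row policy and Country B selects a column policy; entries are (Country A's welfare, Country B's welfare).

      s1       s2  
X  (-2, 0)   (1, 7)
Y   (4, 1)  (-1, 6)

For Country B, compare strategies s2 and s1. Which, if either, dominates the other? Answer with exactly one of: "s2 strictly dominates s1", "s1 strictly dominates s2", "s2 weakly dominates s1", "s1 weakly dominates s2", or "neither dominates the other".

s2's payoffs vs s1's, by Country A's action — X: 7>0, Y: 6>1.
s2 gives a strictly higher payoff against each opponent action, so s2 strictly dominates s1.

s2 strictly dominates s1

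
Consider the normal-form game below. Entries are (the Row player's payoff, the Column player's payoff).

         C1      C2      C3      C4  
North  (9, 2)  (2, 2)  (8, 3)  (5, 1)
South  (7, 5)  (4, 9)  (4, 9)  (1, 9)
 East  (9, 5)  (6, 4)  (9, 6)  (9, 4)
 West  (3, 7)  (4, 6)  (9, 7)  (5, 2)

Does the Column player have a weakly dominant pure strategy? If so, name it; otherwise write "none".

C3 vs C1: North: 3>2, South: 9>5, East: 6>5, West: 7=7.
C3 vs C2: North: 3>2, South: 9=9, East: 6>4, West: 7>6.
C3 vs C4: North: 3>1, South: 9=9, East: 6>4, West: 7>2.
C3 is at least as good as every other strategy against every opponent action, so it is weakly dominant.

C3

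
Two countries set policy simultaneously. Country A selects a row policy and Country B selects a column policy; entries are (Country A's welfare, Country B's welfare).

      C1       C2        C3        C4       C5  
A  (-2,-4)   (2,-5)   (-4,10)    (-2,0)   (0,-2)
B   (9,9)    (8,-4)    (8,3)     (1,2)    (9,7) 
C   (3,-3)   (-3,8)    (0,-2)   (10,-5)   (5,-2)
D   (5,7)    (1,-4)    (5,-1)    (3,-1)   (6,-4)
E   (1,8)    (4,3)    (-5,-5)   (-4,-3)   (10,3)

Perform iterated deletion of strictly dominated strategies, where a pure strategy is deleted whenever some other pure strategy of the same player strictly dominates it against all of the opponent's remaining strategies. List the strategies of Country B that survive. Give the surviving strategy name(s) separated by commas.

For Country A, B strictly dominates A on the remaining columns (C1: 9>-2, C2: 8>2, C3: 8>-4, C4: 1>-2, C5: 9>0); eliminate A.
Country B's strategy C4 is strictly dominated by C1 (B: 9>2, C: -3>-5, D: 7>-1, E: 8>-3) and is removed.
For Country A, B strictly dominates C on the remaining columns (C1: 9>3, C2: 8>-3, C3: 8>0, C5: 9>5); eliminate C.
For Country A, B strictly dominates D on the remaining columns (C1: 9>5, C2: 8>1, C3: 8>5, C5: 9>6); eliminate D.
Column C2 is eliminated: C1 beats it against every remaining row (B: 9>-4, E: 8>3).
Country B's strategy C3 is strictly dominated by C1 (B: 9>3, E: 8>-5) and is removed.
Column C5 is eliminated: C1 beats it against every remaining row (B: 9>7, E: 8>3).
Row E is eliminated: B beats it against every remaining column (C1: 9>1).
Among the remaining strategies, none is strictly dominated by another pure strategy of the same player, so the elimination stops.
Surviving strategies — Country A: {B}; Country B: {C1}.

C1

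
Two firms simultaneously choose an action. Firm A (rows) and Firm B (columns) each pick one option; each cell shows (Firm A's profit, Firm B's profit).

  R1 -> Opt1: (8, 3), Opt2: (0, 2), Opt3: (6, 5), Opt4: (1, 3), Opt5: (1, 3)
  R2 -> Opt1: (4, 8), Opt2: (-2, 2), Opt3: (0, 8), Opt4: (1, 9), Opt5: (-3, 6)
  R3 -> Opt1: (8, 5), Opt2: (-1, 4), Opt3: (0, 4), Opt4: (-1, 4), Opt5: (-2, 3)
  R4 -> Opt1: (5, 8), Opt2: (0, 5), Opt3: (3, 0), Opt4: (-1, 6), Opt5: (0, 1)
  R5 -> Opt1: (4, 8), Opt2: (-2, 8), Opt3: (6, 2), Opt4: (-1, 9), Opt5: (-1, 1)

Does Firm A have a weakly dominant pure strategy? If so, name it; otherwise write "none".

R1

R1 vs R2: Opt1: 8>4, Opt2: 0>-2, Opt3: 6>0, Opt4: 1=1, Opt5: 1>-3.
R1 vs R3: Opt1: 8=8, Opt2: 0>-1, Opt3: 6>0, Opt4: 1>-1, Opt5: 1>-2.
R1 vs R4: Opt1: 8>5, Opt2: 0=0, Opt3: 6>3, Opt4: 1>-1, Opt5: 1>0.
R1 vs R5: Opt1: 8>4, Opt2: 0>-2, Opt3: 6=6, Opt4: 1>-1, Opt5: 1>-1.
R1 is at least as good as every other strategy against every opponent action, so it is weakly dominant.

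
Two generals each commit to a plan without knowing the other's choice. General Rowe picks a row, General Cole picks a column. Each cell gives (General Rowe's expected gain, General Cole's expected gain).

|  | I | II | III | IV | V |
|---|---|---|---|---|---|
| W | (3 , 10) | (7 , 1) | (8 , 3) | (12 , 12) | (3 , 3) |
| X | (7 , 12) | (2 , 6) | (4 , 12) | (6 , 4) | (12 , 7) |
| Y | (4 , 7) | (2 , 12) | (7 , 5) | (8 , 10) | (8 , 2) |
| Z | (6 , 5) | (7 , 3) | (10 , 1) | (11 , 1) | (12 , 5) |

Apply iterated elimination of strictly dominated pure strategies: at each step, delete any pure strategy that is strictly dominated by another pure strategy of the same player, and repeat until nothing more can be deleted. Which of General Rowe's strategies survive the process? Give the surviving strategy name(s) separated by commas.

For General Rowe, Z strictly dominates Y on the remaining columns (I: 6>4, II: 7>2, III: 10>7, IV: 11>8, V: 12>8); eliminate Y.
General Cole's strategy II is strictly dominated by I (W: 10>1, X: 12>6, Z: 5>3) and is removed.
Among the remaining strategies, none is strictly dominated by another pure strategy of the same player, so the elimination stops.
Surviving strategies — General Rowe: {W, X, Z}; General Cole: {I, III, IV, V}.

W, X, Z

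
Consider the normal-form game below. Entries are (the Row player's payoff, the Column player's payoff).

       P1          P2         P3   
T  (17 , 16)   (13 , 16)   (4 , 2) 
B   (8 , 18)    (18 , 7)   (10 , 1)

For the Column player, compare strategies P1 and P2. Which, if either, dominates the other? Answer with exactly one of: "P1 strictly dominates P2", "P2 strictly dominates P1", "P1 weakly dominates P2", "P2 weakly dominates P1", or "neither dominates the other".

Compare P1 to P2 across each opponent action: T: 16=16, B: 18>7.
P1 is at least as good everywhere and strictly better somewhere (tied only at T), so P1 weakly but not strictly dominates P2.

P1 weakly dominates P2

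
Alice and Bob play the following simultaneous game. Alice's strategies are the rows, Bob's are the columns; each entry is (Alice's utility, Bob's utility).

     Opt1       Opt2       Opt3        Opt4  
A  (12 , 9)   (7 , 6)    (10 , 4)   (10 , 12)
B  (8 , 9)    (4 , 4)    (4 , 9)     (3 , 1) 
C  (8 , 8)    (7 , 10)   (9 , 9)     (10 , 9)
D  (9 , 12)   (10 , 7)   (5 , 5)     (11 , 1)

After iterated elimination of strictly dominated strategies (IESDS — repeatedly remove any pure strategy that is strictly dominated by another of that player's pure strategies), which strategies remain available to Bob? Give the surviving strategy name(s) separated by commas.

Alice's strategy B is strictly dominated by A (Opt1: 12>8, Opt2: 7>4, Opt3: 10>4, Opt4: 10>3) and is removed.
Column Opt3 is eliminated: Opt2 beats it against every remaining row (A: 6>4, C: 10>9, D: 7>5).
For Alice, D strictly dominates C on the remaining columns (Opt1: 9>8, Opt2: 10>7, Opt4: 11>10); eliminate C.
Column Opt2 is eliminated: Opt1 beats it against every remaining row (A: 9>6, D: 12>7).
Among the remaining strategies, none is strictly dominated by another pure strategy of the same player, so the elimination stops.
Surviving strategies — Alice: {A, D}; Bob: {Opt1, Opt4}.

Opt1, Opt4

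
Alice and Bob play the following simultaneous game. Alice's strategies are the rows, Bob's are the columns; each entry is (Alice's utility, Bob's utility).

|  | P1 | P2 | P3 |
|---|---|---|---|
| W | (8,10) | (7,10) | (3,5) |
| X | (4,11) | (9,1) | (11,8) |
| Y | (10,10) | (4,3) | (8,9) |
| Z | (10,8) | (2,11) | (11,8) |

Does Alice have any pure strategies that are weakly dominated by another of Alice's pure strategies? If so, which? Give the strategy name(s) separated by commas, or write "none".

none

Nothing dominates W: X at P1 (8>4); Y at P2 (7>4); Z at P2 (7>2).
X: no other strategy beats it everywhere (W at P2 (9>7); Y at P2 (9>4); Z at P2 (9>2)).
Y: no other strategy beats it everywhere (W at P1 (10>8); X at P1 (10>4); Z at P2 (4>2)).
Nothing dominates Z: W at P1 (10>8); X at P1 (10>4); Y at P3 (11>8).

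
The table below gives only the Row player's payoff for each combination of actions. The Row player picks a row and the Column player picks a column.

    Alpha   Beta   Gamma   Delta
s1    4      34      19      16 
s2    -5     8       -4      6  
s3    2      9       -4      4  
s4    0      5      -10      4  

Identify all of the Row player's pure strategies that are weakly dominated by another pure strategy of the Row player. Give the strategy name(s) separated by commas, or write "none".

Nothing dominates s1: s2 at Alpha (4>-5); s3 at Alpha (4>2); s4 at Alpha (4>0).
s2 is weakly dominated by s1 (Alpha: 4>-5, Beta: 34>8, Gamma: 19>-4, Delta: 16>6).
s1 weakly dominates s3 — Alpha: 4>2, Beta: 34>9, Gamma: 19>-4, Delta: 16>4.
s4 is weakly dominated by s1 (Alpha: 4>0, Beta: 34>5, Gamma: 19>-10, Delta: 16>4).

s2, s3, s4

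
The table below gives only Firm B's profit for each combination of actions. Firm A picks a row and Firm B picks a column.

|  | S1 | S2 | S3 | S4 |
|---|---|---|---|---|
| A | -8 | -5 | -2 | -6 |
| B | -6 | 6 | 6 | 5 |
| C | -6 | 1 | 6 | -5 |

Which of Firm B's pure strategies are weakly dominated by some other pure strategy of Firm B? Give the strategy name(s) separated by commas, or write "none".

S1: dominated, since S2 does at least as well everywhere (A: -5>-8, B: 6>-6, C: 1>-6).
S3 weakly dominates S2 — A: -2>-5, B: 6=6, C: 6>1.
S3: no other strategy beats it everywhere (S1 at A (-2>-8); S2 at A (-2>-5); S4 at A (-2>-6)).
S4 is weakly dominated by S2 (A: -5>-6, B: 6>5, C: 1>-5).

S1, S2, S4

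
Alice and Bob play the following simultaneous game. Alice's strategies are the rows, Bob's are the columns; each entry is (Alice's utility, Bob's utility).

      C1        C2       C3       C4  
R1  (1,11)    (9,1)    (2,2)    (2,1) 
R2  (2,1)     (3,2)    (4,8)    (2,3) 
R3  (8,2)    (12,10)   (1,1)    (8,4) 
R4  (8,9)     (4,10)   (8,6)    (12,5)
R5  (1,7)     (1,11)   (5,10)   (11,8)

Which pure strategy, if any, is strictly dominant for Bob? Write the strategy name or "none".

none

C1 fails to dominate C2 at R2 (1<2).
C2 fails to dominate C1 at R1 (1<11).
C3 fails to dominate C1 at R1 (2<11).
C4 fails to dominate C1 at R1 (1<11).
No single strategy dominates all the others.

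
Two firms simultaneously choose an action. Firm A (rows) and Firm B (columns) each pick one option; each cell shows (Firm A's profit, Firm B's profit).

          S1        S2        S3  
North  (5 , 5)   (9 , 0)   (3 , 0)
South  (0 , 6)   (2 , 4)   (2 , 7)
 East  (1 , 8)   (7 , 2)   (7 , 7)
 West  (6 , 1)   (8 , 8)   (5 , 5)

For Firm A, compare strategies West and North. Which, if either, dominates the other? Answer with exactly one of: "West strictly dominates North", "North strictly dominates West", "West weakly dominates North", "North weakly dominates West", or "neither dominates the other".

West's payoffs vs North's, by Firm B's action — S1: 6>5, S2: 8<9, S3: 5>3.
West does better at S1, S3 but worse at S2; neither strategy dominates the other.

neither dominates the other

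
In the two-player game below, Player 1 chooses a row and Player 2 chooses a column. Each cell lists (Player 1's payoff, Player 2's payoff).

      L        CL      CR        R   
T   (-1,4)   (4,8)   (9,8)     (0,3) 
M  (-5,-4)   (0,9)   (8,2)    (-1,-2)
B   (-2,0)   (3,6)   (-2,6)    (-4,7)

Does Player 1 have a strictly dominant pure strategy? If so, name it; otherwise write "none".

T

T vs M: L: -1>-5, CL: 4>0, CR: 9>8, R: 0>-1.
T vs B: L: -1>-2, CL: 4>3, CR: 9>-2, R: 0>-4.
T strictly beats every other strategy against every opponent action, so it is strictly dominant.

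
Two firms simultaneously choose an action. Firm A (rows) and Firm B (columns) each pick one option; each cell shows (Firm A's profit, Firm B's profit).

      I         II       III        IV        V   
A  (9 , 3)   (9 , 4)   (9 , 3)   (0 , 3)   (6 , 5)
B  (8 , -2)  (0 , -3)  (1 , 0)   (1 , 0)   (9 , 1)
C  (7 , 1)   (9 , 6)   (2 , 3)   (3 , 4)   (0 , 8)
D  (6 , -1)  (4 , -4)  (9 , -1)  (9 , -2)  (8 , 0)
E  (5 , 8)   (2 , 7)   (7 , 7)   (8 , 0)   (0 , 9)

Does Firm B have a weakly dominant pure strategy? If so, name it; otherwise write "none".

V

V vs I: A: 5>3, B: 1>-2, C: 8>1, D: 0>-1, E: 9>8.
V vs II: A: 5>4, B: 1>-3, C: 8>6, D: 0>-4, E: 9>7.
V vs III: A: 5>3, B: 1>0, C: 8>3, D: 0>-1, E: 9>7.
V vs IV: A: 5>3, B: 1>0, C: 8>4, D: 0>-2, E: 9>0.
V is at least as good as every other strategy against every opponent action, so it is weakly dominant.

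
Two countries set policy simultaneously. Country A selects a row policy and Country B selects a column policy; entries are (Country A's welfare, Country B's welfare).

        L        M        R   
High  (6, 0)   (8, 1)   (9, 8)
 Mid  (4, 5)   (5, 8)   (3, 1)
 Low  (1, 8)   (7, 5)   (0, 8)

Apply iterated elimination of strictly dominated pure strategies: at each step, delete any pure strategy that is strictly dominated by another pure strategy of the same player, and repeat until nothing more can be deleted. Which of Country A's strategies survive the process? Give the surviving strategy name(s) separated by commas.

High

Row Mid is eliminated: High beats it against every remaining column (L: 6>4, M: 8>5, R: 9>3).
Row Low is eliminated: High beats it against every remaining column (L: 6>1, M: 8>7, R: 9>0).
For Country B, M strictly dominates L on the remaining rows (High: 1>0); eliminate L.
For Country B, R strictly dominates M on the remaining rows (High: 8>1); eliminate M.
Among the remaining strategies, none is strictly dominated by another pure strategy of the same player, so the elimination stops.
Surviving strategies — Country A: {High}; Country B: {R}.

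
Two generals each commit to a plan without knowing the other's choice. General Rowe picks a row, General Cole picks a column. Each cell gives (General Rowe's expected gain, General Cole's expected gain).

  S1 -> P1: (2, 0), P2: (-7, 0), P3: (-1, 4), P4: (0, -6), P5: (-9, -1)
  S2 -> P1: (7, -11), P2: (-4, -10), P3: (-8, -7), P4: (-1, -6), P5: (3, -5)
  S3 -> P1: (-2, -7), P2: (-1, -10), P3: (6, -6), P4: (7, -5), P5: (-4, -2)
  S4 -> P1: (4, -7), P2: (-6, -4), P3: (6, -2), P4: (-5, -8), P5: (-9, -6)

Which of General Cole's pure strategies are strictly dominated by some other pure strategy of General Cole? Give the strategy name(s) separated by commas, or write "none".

P1, P2, P4

P1 is strictly dominated by P3 (S1: 4>0, S2: -7>-11, S3: -6>-7, S4: -2>-7).
P2 is strictly dominated by P3 (S1: 4>0, S2: -7>-10, S3: -6>-10, S4: -2>-4).
P3 is not dominated — it holds its own against P1 at S1 (4>0); P2 at S1 (4>0); P4 at S1 (4>-6); P5 at S1 (4>-1).
P4: dominated, since P5 does at least as well everywhere (S1: -1>-6, S2: -5>-6, S3: -2>-5, S4: -6>-8).
P5 is not dominated — it holds its own against P1 at S2 (-5>-11); P2 at S2 (-5>-10); P3 at S2 (-5>-7); P4 at S1 (-1>-6).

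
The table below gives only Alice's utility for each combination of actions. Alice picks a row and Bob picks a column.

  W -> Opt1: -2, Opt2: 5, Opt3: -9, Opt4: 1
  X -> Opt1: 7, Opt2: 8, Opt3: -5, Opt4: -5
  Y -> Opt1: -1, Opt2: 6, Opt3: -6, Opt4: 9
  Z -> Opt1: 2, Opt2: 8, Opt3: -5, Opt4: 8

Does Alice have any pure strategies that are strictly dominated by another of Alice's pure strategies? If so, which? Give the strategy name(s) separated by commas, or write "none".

W: dominated, since Y does at least as well everywhere (Opt1: -1>-2, Opt2: 6>5, Opt3: -6>-9, Opt4: 9>1).
X is not dominated — it holds its own against W at Opt1 (7>-2); Y at Opt1 (7>-1); Z at Opt1 (7>2).
Y is not dominated — it holds its own against W at Opt1 (-1>-2); X at Opt4 (9>-5); Z at Opt4 (9>8).
Nothing dominates Z: W at Opt1 (2>-2); X at Opt2 (8=8); Y at Opt1 (2>-1).

W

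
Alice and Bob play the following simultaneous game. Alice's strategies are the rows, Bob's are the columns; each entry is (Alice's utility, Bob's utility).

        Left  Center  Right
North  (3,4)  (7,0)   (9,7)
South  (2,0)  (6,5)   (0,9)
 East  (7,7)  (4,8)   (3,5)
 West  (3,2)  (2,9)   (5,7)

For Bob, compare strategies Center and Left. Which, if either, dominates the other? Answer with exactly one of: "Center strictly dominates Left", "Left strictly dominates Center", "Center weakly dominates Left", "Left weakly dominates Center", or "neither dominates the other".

neither dominates the other

Compare Center to Left across every action of Alice: North: 0<4, South: 5>0, East: 8>7, West: 9>2.
Center does better at South, East, West but worse at North; neither strategy dominates the other.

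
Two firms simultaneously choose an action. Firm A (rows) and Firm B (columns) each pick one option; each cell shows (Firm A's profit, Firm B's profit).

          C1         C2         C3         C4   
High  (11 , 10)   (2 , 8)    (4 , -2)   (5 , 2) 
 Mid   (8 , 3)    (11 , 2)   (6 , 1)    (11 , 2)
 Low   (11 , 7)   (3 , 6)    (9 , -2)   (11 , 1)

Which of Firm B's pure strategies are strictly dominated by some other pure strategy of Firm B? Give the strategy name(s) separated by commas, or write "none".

C1: no other strategy beats it everywhere (C2 at High (10>8); C3 at High (10>-2); C4 at High (10>2)).
C1 strictly dominates C2 — High: 10>8, Mid: 3>2, Low: 7>6.
C3 is strictly dominated by C1 (High: 10>-2, Mid: 3>1, Low: 7>-2).
C4: dominated, since C1 does at least as well everywhere (High: 10>2, Mid: 3>2, Low: 7>1).

C2, C3, C4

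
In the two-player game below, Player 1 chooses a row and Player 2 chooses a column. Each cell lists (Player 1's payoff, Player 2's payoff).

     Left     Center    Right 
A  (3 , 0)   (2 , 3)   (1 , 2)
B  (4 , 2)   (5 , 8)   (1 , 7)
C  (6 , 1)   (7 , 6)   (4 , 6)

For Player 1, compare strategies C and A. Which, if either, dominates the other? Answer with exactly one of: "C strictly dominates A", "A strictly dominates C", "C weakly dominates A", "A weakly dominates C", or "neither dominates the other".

Compare C to A across each opponent action: Left: 6>3, Center: 7>2, Right: 4>1.
Every comparison favours C, so C strictly dominates A.

C strictly dominates A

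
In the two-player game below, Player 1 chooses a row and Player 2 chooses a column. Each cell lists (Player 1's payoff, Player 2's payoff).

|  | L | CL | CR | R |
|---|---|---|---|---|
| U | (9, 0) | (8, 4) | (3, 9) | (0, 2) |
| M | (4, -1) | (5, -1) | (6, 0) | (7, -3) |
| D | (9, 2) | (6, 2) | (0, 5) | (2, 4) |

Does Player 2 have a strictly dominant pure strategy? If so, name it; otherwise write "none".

CR

CR vs L: U: 9>0, M: 0>-1, D: 5>2.
CR vs CL: U: 9>4, M: 0>-1, D: 5>2.
CR vs R: U: 9>2, M: 0>-3, D: 5>4.
CR strictly beats every other strategy against every opponent action, so it is strictly dominant.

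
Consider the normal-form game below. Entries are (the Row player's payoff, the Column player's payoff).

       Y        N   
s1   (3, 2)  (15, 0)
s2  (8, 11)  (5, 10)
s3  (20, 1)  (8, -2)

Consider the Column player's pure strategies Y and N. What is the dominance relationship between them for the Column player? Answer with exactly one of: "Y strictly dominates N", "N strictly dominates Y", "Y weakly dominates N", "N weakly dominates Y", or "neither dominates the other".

Y strictly dominates N

Y's payoffs vs N's, by the Row player's action — s1: 2>0, s2: 11>10, s3: 1>-2.
Every comparison favours Y, so Y strictly dominates N.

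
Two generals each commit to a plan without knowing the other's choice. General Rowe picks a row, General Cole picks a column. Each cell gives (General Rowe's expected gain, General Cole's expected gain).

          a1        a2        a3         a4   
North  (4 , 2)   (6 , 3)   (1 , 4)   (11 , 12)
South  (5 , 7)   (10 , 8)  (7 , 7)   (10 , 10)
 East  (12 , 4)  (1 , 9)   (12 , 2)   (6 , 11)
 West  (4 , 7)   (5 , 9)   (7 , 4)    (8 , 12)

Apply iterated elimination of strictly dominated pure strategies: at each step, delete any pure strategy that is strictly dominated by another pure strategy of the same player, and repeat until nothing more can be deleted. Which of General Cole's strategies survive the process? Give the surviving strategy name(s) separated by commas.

a4

Column a1 is eliminated: a2 beats it against every remaining row (North: 3>2, South: 8>7, East: 9>4, West: 9>7).
General Cole's strategy a2 is strictly dominated by a4 (North: 12>3, South: 10>8, East: 11>9, West: 12>9) and is removed.
General Cole's strategy a3 is strictly dominated by a4 (North: 12>4, South: 10>7, East: 11>2, West: 12>4) and is removed.
For General Rowe, North strictly dominates South on the remaining columns (a4: 11>10); eliminate South.
General Rowe's strategy East is strictly dominated by North (a4: 11>6) and is removed.
Row West is eliminated: North beats it against every remaining column (a4: 11>8).
Among the remaining strategies, none is strictly dominated by another pure strategy of the same player, so the elimination stops.
Surviving strategies — General Rowe: {North}; General Cole: {a4}.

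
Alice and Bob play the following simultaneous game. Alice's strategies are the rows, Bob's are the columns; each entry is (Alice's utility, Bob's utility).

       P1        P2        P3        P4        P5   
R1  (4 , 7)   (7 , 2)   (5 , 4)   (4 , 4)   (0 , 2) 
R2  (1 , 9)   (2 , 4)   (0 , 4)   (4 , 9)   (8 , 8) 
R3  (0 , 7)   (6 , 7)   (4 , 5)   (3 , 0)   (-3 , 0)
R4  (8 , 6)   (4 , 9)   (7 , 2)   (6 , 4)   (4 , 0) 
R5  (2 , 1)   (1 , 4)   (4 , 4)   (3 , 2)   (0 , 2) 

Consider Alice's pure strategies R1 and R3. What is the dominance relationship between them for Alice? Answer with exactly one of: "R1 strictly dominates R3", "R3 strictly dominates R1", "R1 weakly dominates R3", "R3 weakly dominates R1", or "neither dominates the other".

R1 strictly dominates R3

R1's payoffs vs R3's, by Bob's action — P1: 4>0, P2: 7>6, P3: 5>4, P4: 4>3, P5: 0>-3.
R1 gives a strictly higher payoff against each opponent action, so R1 strictly dominates R3.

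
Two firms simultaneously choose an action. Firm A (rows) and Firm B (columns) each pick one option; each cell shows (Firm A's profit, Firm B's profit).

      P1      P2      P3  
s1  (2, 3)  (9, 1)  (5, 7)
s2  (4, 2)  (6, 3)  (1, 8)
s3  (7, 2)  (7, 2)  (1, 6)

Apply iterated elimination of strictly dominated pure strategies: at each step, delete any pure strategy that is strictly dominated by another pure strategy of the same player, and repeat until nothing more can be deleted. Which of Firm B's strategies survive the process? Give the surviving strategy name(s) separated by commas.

Column P1 is eliminated: P3 beats it against every remaining row (s1: 7>3, s2: 8>2, s3: 6>2).
For Firm A, s1 strictly dominates s2 on the remaining columns (P2: 9>6, P3: 5>1); eliminate s2.
For Firm A, s1 strictly dominates s3 on the remaining columns (P2: 9>7, P3: 5>1); eliminate s3.
For Firm B, P3 strictly dominates P2 on the remaining rows (s1: 7>1); eliminate P2.
Among the remaining strategies, none is strictly dominated by another pure strategy of the same player, so the elimination stops.
Surviving strategies — Firm A: {s1}; Firm B: {P3}.

P3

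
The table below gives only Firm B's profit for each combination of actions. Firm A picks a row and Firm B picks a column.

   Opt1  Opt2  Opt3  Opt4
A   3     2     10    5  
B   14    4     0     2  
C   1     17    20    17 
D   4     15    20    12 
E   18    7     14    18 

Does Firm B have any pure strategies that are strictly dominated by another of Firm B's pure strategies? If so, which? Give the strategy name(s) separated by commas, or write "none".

none

Nothing dominates Opt1: Opt2 at A (3>2); Opt3 at B (14>0); Opt4 at B (14>2).
Opt2 is not dominated — it holds its own against Opt1 at C (17>1); Opt3 at B (4>0); Opt4 at B (4>2).
Opt3: no other strategy beats it everywhere (Opt1 at A (10>3); Opt2 at A (10>2); Opt4 at A (10>5)).
Opt4: no other strategy beats it everywhere (Opt1 at A (5>3); Opt2 at A (5>2); Opt3 at B (2>0)).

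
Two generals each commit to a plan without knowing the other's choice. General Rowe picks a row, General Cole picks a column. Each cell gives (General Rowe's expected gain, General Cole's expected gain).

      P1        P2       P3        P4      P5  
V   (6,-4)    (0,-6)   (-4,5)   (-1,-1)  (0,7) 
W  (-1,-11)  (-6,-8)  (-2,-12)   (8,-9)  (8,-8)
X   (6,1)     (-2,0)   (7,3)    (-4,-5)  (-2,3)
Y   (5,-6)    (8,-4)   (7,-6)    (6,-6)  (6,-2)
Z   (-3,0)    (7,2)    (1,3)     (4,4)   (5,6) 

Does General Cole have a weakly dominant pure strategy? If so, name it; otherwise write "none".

P5

P5 vs P1: V: 7>-4, W: -8>-11, X: 3>1, Y: -2>-6, Z: 6>0.
P5 vs P2: V: 7>-6, W: -8=-8, X: 3>0, Y: -2>-4, Z: 6>2.
P5 vs P3: V: 7>5, W: -8>-12, X: 3=3, Y: -2>-6, Z: 6>3.
P5 vs P4: V: 7>-1, W: -8>-9, X: 3>-5, Y: -2>-6, Z: 6>4.
P5 is at least as good as every other strategy against every opponent action, so it is weakly dominant.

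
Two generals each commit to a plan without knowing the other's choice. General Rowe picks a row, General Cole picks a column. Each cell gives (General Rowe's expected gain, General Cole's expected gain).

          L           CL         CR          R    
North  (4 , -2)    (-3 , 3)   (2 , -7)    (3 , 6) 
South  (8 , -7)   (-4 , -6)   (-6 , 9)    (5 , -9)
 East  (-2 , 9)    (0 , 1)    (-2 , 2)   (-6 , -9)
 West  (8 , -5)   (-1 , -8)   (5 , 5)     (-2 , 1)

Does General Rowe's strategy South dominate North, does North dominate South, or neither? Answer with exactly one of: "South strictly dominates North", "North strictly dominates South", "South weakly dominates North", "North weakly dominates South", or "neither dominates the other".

Compare South to North across each opponent action: L: 8>4, CL: -4<-3, CR: -6<2, R: 5>3.
South does better at L, R but worse at CL, CR; neither strategy dominates the other.

neither dominates the other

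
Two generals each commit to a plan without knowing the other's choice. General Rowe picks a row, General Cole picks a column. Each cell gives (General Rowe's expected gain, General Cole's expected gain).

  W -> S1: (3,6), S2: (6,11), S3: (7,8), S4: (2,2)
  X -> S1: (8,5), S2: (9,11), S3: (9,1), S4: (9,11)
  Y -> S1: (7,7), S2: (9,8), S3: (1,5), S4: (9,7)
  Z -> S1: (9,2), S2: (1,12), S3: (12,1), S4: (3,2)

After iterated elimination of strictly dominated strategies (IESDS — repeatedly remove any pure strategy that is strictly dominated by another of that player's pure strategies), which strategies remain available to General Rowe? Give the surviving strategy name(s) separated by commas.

X, Y

General Rowe's strategy W is strictly dominated by X (S1: 8>3, S2: 9>6, S3: 9>7, S4: 9>2) and is removed.
General Cole's strategy S1 is strictly dominated by S2 (X: 11>5, Y: 8>7, Z: 12>2) and is removed.
General Cole's strategy S3 is strictly dominated by S2 (X: 11>1, Y: 8>5, Z: 12>1) and is removed.
For General Rowe, X strictly dominates Z on the remaining columns (S2: 9>1, S4: 9>3); eliminate Z.
Among the remaining strategies, none is strictly dominated by another pure strategy of the same player, so the elimination stops.
Surviving strategies — General Rowe: {X, Y}; General Cole: {S2, S4}.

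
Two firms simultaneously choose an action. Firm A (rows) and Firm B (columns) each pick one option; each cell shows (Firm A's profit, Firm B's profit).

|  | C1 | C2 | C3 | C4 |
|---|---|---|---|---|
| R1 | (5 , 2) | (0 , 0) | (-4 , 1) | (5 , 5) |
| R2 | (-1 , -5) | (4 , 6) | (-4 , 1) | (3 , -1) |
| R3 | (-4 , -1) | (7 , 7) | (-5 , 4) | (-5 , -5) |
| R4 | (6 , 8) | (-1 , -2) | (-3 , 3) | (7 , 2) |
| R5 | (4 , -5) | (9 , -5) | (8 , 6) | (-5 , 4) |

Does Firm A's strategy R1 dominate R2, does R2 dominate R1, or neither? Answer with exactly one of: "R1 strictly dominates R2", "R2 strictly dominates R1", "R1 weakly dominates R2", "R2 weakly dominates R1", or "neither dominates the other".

Compare R1 to R2 across each choice by Firm B: C1: 5>-1, C2: 0<4, C3: -4=-4, C4: 5>3.
R1 does better at C1, C4 but worse at C2; neither strategy dominates the other.

neither dominates the other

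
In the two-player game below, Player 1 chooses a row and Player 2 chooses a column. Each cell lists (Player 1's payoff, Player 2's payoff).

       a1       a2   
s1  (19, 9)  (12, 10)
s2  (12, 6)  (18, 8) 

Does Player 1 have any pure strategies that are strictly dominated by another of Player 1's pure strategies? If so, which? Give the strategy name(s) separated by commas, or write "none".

s1 is not dominated — it holds its own against s2 at a1 (19>12).
s2: no other strategy beats it everywhere (s1 at a2 (18>12)).

none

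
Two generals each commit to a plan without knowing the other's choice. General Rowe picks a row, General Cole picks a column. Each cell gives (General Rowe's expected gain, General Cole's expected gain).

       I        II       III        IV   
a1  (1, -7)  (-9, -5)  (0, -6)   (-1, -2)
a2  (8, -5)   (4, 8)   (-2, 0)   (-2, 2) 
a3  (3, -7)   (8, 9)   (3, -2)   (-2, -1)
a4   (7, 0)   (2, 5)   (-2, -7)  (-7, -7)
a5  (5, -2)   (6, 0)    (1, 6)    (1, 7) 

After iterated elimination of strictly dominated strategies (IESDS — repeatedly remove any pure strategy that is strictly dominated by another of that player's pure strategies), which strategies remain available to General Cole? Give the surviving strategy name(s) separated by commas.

II, IV

For General Rowe, a5 strictly dominates a1 on the remaining columns (I: 5>1, II: 6>-9, III: 1>0, IV: 1>-1); eliminate a1.
For General Cole, II strictly dominates I on the remaining rows (a2: 8>-5, a3: 9>-7, a4: 5>0, a5: 0>-2); eliminate I.
Row a2 is eliminated: a5 beats it against every remaining column (II: 6>4, III: 1>-2, IV: 1>-2).
General Rowe's strategy a4 is strictly dominated by a3 (II: 8>2, III: 3>-2, IV: -2>-7) and is removed.
For General Cole, IV strictly dominates III on the remaining rows (a3: -1>-2, a5: 7>6); eliminate III.
Among the remaining strategies, none is strictly dominated by another pure strategy of the same player, so the elimination stops.
Surviving strategies — General Rowe: {a3, a5}; General Cole: {II, IV}.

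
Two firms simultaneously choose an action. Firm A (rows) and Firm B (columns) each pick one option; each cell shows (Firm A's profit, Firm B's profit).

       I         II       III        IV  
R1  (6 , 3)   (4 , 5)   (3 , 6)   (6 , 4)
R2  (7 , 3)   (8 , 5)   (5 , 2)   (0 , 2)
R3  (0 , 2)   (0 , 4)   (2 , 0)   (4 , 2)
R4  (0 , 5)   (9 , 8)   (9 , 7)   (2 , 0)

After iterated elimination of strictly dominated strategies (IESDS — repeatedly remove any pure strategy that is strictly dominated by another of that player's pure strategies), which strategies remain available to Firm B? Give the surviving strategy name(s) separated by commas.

II

For Firm A, R1 strictly dominates R3 on the remaining columns (I: 6>0, II: 4>0, III: 3>2, IV: 6>4); eliminate R3.
Firm B's strategy I is strictly dominated by II (R1: 5>3, R2: 5>3, R4: 8>5) and is removed.
Row R2 is eliminated: R4 beats it against every remaining column (II: 9>8, III: 9>5, IV: 2>0).
Firm B's strategy IV is strictly dominated by II (R1: 5>4, R4: 8>0) and is removed.
For Firm A, R4 strictly dominates R1 on the remaining columns (II: 9>4, III: 9>3); eliminate R1.
Column III is eliminated: II beats it against every remaining row (R4: 8>7).
Among the remaining strategies, none is strictly dominated by another pure strategy of the same player, so the elimination stops.
Surviving strategies — Firm A: {R4}; Firm B: {II}.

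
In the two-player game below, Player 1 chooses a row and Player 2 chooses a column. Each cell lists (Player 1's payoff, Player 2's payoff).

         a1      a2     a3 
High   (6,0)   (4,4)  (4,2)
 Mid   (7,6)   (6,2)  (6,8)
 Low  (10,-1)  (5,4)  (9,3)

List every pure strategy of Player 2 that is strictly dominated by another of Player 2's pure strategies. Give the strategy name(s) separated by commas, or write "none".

a1

a3 strictly dominates a1 — High: 2>0, Mid: 8>6, Low: 3>-1.
a2 is not dominated — it holds its own against a1 at High (4>0); a3 at High (4>2).
a3: no other strategy beats it everywhere (a1 at High (2>0); a2 at Mid (8>2)).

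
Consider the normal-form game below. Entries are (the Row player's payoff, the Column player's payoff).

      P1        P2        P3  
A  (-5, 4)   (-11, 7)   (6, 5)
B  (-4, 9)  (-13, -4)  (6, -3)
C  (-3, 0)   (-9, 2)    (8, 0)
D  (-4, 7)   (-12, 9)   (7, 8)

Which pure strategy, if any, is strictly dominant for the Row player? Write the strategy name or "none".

C

C vs A: P1: -3>-5, P2: -9>-11, P3: 8>6.
C vs B: P1: -3>-4, P2: -9>-13, P3: 8>6.
C vs D: P1: -3>-4, P2: -9>-12, P3: 8>7.
C strictly beats every other strategy against every opponent action, so it is strictly dominant.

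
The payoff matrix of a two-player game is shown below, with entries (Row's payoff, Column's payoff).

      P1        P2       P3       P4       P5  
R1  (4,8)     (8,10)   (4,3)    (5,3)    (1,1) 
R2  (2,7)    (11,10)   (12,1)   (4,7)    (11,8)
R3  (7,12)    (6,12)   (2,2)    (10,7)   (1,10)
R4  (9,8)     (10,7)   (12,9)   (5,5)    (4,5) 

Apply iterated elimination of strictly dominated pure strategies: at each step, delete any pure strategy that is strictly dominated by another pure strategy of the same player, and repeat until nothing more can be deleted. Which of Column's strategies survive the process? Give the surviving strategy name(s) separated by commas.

Column P4 is eliminated: P2 beats it against every remaining row (R1: 10>3, R2: 10>7, R3: 12>7, R4: 7>5).
Row's strategy R1 is strictly dominated by R4 (P1: 9>4, P2: 10>8, P3: 12>4, P5: 4>1) and is removed.
Row R3 is eliminated: R4 beats it against every remaining column (P1: 9>7, P2: 10>6, P3: 12>2, P5: 4>1).
Column's strategy P5 is strictly dominated by P2 (R2: 10>8, R4: 7>5) and is removed.
Among the remaining strategies, none is strictly dominated by another pure strategy of the same player, so the elimination stops.
Surviving strategies — Row: {R2, R4}; Column: {P1, P2, P3}.

P1, P2, P3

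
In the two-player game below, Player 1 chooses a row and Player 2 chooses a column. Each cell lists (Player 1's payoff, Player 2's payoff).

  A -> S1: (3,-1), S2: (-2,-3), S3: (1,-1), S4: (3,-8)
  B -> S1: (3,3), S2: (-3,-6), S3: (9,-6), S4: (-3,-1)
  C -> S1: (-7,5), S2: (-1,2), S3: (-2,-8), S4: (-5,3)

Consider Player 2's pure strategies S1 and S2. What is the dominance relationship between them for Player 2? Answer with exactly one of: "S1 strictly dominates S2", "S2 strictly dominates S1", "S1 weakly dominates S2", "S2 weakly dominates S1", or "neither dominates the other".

S1 strictly dominates S2

S1's payoffs vs S2's, by Player 1's action — A: -1>-3, B: 3>-6, C: 5>2.
Every comparison favours S1, so S1 strictly dominates S2.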